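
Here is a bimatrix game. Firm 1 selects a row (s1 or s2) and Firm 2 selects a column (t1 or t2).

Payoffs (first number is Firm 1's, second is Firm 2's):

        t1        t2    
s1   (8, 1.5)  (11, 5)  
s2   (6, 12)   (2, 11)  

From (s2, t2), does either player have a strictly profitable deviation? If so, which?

Firm 1 at (s2, t2) earns 2; deviating to s1 yields 11 — a strict improvement.
Firm 2 earns 11; deviating to t1 yields 12 — a strict improvement.
Both Firm 1 and Firm 2 have strictly profitable deviations.

Both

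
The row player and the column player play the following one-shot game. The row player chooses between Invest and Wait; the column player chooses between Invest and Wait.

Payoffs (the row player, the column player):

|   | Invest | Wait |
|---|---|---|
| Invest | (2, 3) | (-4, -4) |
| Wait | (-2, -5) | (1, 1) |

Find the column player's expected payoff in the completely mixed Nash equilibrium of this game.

First find x, the probability the row player plays Invest, from the column player's indifference between Invest and Wait: 3x − 5(1−x) = −4x + (1−x), giving x = 6/13.
Since the column player is indifferent in equilibrium, the column player's expected payoff equals the payoff from either column against (6/13, 7/13). Using Invest: 3(6/13) − 5(7/13) = -17/13.

-17/13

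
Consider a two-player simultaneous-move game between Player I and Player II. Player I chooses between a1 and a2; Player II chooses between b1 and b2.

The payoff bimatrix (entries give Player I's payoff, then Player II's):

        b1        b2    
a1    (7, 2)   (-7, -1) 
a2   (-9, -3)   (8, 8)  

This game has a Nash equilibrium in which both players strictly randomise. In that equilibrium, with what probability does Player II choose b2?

Let q be the probability that Player II plays b1. In a completely mixed equilibrium, Player I must be indifferent between a1 and a2.
Player I's expected payoff from a1 is 7q − 7(1−q); from a2 it is −9q + 8(1−q).
Setting these equal: 14q − 7 = −17q + 8, so q = 15/31.
Therefore Player II plays b2 with probability 1 − 15/31 = 16/31.

16/31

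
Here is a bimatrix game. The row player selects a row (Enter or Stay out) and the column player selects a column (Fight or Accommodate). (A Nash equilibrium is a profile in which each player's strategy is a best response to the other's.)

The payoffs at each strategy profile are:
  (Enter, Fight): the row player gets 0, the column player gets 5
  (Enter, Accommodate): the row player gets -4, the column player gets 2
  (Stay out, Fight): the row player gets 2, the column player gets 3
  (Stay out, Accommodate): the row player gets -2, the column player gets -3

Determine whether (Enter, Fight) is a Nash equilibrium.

At (Enter, Fight), the row player earns 0; switching to Stay out would give 2, so the row player would deviate.
The column player earns 5; switching to Accommodate would give 2, so the column player has no profitable deviation.
Since at least one player can profitably deviate, this is not a Nash equilibrium.

No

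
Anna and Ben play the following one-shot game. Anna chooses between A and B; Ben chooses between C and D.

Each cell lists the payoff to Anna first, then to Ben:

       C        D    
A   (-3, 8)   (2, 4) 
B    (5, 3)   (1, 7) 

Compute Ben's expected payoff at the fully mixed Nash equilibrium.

First find x, the probability Anna plays A, from Ben's indifference between C and D: 8x + 3(1−x) = 4x + 7(1−x), giving x = 1/2.
Since Ben is indifferent in equilibrium, Ben's expected payoff equals the payoff from either column against (1/2, 1/2). Using C: 8(1/2) + 3(1/2) = 11/2.

11/2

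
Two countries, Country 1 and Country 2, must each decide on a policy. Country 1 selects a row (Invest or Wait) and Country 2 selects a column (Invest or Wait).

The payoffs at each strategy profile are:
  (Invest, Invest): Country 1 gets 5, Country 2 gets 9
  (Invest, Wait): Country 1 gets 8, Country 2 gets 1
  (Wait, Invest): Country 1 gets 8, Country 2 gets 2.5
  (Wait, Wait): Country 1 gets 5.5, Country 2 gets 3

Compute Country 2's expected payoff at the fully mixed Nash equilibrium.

First find x, the probability Country 1 plays Invest, from Country 2's indifference between Invest and Wait: 9x + 2.5(1−x) = x + 3(1−x), giving x = 1/17.
Since Country 2 is indifferent in equilibrium, Country 2's expected payoff equals the payoff from either column against (1/17, 16/17). Using Invest: 9(1/17) + 2.5(16/17) = 49/17.

49/17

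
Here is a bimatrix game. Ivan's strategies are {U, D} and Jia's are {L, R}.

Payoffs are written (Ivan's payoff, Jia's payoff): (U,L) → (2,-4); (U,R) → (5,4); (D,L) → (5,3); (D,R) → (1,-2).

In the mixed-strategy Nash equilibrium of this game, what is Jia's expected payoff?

First find x, the probability Ivan plays U, from Jia's indifference between L and R: −4x + 3(1−x) = 4x − 2(1−x), giving x = 5/13.
Since Jia is indifferent in equilibrium, Jia's expected payoff equals the payoff from either column against (5/13, 8/13). Using L: −4(5/13) + 3(8/13) = 4/13.

4/13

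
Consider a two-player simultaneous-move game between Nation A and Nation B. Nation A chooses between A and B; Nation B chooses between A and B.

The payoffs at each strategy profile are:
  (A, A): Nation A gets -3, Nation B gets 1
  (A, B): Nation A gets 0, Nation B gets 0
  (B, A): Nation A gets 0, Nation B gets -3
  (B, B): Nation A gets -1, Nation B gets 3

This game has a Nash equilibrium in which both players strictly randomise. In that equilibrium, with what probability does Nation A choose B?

Let x be the probability that Nation A plays A. In a completely mixed equilibrium, Nation B must be indifferent between A and B.
Nation B's expected payoff from A is x − 3(1−x); from B it is 3(1−x).
Setting these equal: 4x − 3 = −3x + 3, so x = 6/7.
Therefore Nation A plays B with probability 1 − 6/7 = 1/7.

1/7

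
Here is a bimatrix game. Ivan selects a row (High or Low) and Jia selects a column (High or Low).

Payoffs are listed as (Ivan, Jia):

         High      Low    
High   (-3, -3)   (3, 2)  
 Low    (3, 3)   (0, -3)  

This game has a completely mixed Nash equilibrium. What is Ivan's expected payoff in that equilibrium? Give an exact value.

1

First find y, the probability Jia plays High, from Ivan's indifference between High and Low: −3y + 3(1−y) = 3y, giving y = 1/3.
Since Ivan is indifferent in equilibrium, Ivan's expected payoff equals the payoff from either row against (1/3, 2/3). Using High: −3(1/3) + 3(2/3) = 1.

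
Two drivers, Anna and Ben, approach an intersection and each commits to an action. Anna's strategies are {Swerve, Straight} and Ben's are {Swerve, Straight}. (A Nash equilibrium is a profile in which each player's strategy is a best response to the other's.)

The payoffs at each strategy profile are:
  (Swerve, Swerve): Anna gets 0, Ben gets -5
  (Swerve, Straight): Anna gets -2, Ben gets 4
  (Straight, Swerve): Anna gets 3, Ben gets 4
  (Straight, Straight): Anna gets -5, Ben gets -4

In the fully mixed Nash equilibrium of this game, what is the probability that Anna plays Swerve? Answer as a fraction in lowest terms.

8/17

Let x be the probability that Anna plays Swerve. In a completely mixed equilibrium, Ben must be indifferent between Swerve and Straight.
Ben's expected payoff from Swerve is −5x + 4(1−x); from Straight it is 4x − 4(1−x).
Setting these equal: −9x + 4 = 8x − 4, so x = 8/17.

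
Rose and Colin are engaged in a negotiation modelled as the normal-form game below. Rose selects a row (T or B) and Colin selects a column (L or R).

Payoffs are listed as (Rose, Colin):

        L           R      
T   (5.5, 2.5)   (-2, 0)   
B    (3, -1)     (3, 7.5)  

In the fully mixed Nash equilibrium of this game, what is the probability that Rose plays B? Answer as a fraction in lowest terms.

Let r be the probability that Rose plays T. In a completely mixed equilibrium, Colin must be indifferent between L and R.
Colin's expected payoff from L is 2.5r − (1−r); from R it is 7.5(1−r).
Setting these equal: 3.5r − 1 = −7.5r + 7.5, so r = 17/22.
Therefore Rose plays B with probability 1 − 17/22 = 5/22.

5/22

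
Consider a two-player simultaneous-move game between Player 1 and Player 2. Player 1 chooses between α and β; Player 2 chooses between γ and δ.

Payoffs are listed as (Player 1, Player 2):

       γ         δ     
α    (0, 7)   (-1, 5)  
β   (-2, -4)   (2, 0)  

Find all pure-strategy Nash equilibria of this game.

(α, γ): Player 1 gets 0 ≥ -2 from β, and Player 2 gets 7 ≥ 5 from δ — Nash equilibrium.
(α, δ): Player 1 prefers β (2 > -1); Player 2 prefers γ (7 > 5) — not an equilibrium.
(β, γ): Player 1 prefers α (0 > -2); Player 2 prefers δ (0 > -4) — not an equilibrium.
(β, δ): Player 1 gets 2 ≥ -1 from α, and Player 2 gets 0 ≥ -4 from γ — Nash equilibrium.

(α, γ) and (β, δ)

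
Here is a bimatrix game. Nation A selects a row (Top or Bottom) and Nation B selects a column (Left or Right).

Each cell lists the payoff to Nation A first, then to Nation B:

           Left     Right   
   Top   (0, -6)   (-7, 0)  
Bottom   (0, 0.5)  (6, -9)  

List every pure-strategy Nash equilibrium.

(Top, Left): Nation B prefers Right (0 > -6) — not an equilibrium.
(Top, Right): Nation A prefers Bottom (6 > -7) — not an equilibrium.
(Bottom, Left): Nation A gets 0 ≥ 0 from Top, and Nation B gets 0.5 ≥ -9 from Right — Nash equilibrium.
(Bottom, Right): Nation B prefers Left (0.5 > -9) — not an equilibrium.

(Bottom, Left)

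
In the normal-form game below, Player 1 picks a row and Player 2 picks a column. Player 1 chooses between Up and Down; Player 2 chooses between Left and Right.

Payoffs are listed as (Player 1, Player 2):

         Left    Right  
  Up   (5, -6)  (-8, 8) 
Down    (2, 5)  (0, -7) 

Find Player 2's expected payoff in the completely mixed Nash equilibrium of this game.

First find x, the probability Player 1 plays Up, from Player 2's indifference between Left and Right: −6x + 5(1−x) = 8x − 7(1−x), giving x = 6/13.
Since Player 2 is indifferent in equilibrium, Player 2's expected payoff equals the payoff from either column against (6/13, 7/13). Using Left: −6(6/13) + 5(7/13) = -1/13.

-1/13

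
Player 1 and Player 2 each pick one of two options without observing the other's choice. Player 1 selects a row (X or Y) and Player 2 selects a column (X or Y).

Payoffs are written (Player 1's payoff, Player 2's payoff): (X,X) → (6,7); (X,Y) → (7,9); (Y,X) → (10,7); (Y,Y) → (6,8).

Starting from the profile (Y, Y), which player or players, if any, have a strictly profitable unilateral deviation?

Player 1 at (Y, Y) earns 6; deviating to X yields 7 — a strict improvement.
Player 2 earns 8; deviating to X yields 7 — not better.
Only Player 1 has a strictly profitable deviation.

Player 1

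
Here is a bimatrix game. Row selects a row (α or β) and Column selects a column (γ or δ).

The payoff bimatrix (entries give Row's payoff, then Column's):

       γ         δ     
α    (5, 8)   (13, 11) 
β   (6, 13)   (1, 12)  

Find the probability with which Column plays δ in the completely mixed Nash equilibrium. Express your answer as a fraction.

1/13

Let q be the probability that Column plays γ. In a completely mixed equilibrium, Row must be indifferent between α and β.
Row's expected payoff from α is 5q + 13(1−q); from β it is 6q + (1−q).
Setting these equal: −8q + 13 = 5q + 1, so q = 12/13.
Therefore Column plays δ with probability 1 − 12/13 = 1/13.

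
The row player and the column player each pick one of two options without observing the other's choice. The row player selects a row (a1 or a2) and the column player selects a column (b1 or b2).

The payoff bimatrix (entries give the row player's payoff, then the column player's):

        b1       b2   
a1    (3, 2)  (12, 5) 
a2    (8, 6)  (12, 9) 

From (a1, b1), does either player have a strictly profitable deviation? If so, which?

The row player at (a1, b1) earns 3; deviating to a2 yields 8 — a strict improvement.
The column player earns 2; deviating to b2 yields 5 — a strict improvement.
Both the row player and the column player have strictly profitable deviations.

Both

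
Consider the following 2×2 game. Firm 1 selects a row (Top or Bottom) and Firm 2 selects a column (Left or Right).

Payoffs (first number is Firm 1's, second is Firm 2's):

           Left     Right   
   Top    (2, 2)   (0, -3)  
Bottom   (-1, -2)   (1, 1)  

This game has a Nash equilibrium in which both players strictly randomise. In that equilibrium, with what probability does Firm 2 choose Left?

Let c be the probability that Firm 2 plays Left. In a completely mixed equilibrium, Firm 1 must be indifferent between Top and Bottom.
Firm 1's expected payoff from Top is 2c; from Bottom it is −c + (1−c).
Setting these equal: 2c = −2c + 1, so c = 1/4.

1/4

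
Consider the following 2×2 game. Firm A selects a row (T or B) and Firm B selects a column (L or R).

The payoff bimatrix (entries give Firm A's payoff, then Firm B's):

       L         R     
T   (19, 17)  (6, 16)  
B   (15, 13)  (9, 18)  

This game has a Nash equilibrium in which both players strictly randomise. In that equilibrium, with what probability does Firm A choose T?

5/6

Let x be the probability that Firm A plays T. In a completely mixed equilibrium, Firm B must be indifferent between L and R.
Firm B's expected payoff from L is 17x + 13(1−x); from R it is 16x + 18(1−x).
Setting these equal: 4x + 13 = −2x + 18, so x = 5/6.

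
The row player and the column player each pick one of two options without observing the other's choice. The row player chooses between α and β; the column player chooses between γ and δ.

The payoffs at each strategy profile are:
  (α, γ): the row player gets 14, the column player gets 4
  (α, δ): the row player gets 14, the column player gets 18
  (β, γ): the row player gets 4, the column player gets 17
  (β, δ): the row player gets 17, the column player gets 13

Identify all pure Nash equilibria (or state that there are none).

(α, γ): the column player prefers δ (18 > 4) — not an equilibrium.
(α, δ): the row player prefers β (17 > 14) — not an equilibrium.
(β, γ): the row player prefers α (14 > 4) — not an equilibrium.
(β, δ): the column player prefers γ (17 > 13) — not an equilibrium.

none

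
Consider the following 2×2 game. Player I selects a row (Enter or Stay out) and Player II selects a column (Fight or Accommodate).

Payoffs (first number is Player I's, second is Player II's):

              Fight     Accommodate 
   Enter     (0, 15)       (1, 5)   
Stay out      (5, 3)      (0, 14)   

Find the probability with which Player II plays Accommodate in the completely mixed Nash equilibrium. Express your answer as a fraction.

Let y be the probability that Player II plays Fight. In a completely mixed equilibrium, Player I must be indifferent between Enter and Stay out.
Player I's expected payoff from Enter is (1−y); from Stay out it is 5y.
Setting these equal: −y + 1 = 5y, so y = 1/6.
Therefore Player II plays Accommodate with probability 1 − 1/6 = 5/6.

5/6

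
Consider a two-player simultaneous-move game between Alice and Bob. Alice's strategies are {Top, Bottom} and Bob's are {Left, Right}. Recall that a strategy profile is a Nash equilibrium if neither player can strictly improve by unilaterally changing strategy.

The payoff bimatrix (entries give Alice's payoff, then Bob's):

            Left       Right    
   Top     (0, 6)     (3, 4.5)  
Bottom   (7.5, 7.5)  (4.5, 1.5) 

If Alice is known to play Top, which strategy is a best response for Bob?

Against Top, Bob earns 6 from Left and 4.5 from Right.
So Left is the best response.

Left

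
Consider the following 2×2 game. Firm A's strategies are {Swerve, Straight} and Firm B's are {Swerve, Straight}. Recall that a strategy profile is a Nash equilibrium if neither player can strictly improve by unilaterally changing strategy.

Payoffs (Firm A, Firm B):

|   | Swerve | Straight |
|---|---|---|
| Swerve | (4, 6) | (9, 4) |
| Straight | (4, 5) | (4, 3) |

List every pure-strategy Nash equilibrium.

(Swerve, Swerve): Firm A gets 4 ≥ 4 from Straight, and Firm B gets 6 ≥ 4 from Straight — Nash equilibrium.
(Swerve, Straight): Firm B prefers Swerve (6 > 4) — not an equilibrium.
(Straight, Swerve): Firm A gets 4 ≥ 4 from Swerve, and Firm B gets 5 ≥ 3 from Straight — Nash equilibrium.
(Straight, Straight): Firm A prefers Swerve (9 > 4); Firm B prefers Swerve (5 > 3) — not an equilibrium.

(Swerve, Swerve) and (Straight, Swerve)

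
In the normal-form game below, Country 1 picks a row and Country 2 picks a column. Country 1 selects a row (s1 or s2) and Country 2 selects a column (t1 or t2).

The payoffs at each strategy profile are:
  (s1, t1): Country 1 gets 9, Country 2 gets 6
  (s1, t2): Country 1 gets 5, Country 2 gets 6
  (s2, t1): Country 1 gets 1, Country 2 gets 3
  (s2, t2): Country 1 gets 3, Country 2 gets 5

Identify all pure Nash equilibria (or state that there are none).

(s1, t1) and (s1, t2)

(s1, t1): Country 1 gets 9 ≥ 1 from s2, and Country 2 gets 6 ≥ 6 from t2 — Nash equilibrium.
(s1, t2): Country 1 gets 5 ≥ 3 from s2, and Country 2 gets 6 ≥ 6 from t1 — Nash equilibrium.
(s2, t1): Country 1 prefers s1 (9 > 1); Country 2 prefers t2 (5 > 3) — not an equilibrium.
(s2, t2): Country 1 prefers s1 (5 > 3) — not an equilibrium.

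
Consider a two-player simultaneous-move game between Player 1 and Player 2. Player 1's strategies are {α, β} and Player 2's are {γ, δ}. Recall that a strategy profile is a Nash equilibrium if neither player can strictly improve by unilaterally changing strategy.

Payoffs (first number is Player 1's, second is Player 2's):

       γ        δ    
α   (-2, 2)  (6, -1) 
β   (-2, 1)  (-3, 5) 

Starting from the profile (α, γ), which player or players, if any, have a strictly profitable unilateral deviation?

Neither

Player 1 at (α, γ) earns -2; deviating to β yields -2 — not better.
Player 2 earns 2; deviating to δ yields -1 — not better.
Neither player can strictly improve; the profile is a Nash equilibrium.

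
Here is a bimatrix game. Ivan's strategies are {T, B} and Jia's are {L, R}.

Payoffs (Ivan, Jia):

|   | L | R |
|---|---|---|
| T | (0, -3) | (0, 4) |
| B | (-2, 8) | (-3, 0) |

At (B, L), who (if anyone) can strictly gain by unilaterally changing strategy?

Ivan at (B, L) earns -2; deviating to T yields 0 — a strict improvement.
Jia earns 8; deviating to R yields 0 — not better.
Only Ivan has a strictly profitable deviation.

Ivan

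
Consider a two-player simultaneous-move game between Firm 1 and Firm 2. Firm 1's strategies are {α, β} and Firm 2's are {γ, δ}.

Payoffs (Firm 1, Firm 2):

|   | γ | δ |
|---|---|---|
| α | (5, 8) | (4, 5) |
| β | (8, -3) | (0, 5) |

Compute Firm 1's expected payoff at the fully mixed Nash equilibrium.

32/7

First find q, the probability Firm 2 plays γ, from Firm 1's indifference between α and β: 5q + 4(1−q) = 8q, giving q = 4/7.
Since Firm 1 is indifferent in equilibrium, Firm 1's expected payoff equals the payoff from either row against (4/7, 3/7). Using α: 5(4/7) + 4(3/7) = 32/7.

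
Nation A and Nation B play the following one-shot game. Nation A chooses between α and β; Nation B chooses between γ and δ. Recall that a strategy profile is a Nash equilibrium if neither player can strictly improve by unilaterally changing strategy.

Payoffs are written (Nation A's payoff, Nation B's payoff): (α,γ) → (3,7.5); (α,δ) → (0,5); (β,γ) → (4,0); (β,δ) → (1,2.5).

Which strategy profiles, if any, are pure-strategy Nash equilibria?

(α, γ): Nation A prefers β (4 > 3) — not an equilibrium.
(α, δ): Nation A prefers β (1 > 0); Nation B prefers γ (7.5 > 5) — not an equilibrium.
(β, γ): Nation B prefers δ (2.5 > 0) — not an equilibrium.
(β, δ): Nation A gets 1 ≥ 0 from α, and Nation B gets 2.5 ≥ 0 from γ — Nash equilibrium.

(β, δ)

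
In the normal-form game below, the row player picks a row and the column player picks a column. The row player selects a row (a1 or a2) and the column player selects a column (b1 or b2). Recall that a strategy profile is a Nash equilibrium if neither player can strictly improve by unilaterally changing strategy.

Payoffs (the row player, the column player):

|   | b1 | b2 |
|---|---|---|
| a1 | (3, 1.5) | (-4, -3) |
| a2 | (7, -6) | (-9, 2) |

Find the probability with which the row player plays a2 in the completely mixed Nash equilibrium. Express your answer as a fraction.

9/25

Let x be the probability that the row player plays a1. In a completely mixed equilibrium, the column player must be indifferent between b1 and b2.
The column player's expected payoff from b1 is 1.5x − 6(1−x); from b2 it is −3x + 2(1−x).
Setting these equal: 7.5x − 6 = −5x + 2, so x = 16/25.
Therefore the row player plays a2 with probability 1 − 16/25 = 9/25.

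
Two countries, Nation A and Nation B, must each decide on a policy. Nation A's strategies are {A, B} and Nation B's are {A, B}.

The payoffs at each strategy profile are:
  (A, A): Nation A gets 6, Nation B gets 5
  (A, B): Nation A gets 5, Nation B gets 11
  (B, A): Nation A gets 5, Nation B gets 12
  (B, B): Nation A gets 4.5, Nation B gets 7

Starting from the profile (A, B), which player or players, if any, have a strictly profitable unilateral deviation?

Nation A at (A, B) earns 5; deviating to B yields 4.5 — not better.
Nation B earns 11; deviating to A yields 5 — not better.
Neither player can strictly improve; the profile is a Nash equilibrium.

Neither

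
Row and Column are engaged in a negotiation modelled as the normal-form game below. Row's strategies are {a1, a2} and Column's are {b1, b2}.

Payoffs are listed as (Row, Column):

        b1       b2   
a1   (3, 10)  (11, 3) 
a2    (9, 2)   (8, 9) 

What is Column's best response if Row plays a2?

Against a2, Column earns 2 from b1 and 9 from b2.
So b2 is the best response.

b2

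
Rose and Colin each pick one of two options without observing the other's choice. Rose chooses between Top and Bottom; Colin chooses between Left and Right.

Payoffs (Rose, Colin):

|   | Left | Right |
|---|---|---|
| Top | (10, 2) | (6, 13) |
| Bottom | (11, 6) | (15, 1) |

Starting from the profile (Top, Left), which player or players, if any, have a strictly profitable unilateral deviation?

Rose at (Top, Left) earns 10; deviating to Bottom yields 11 — a strict improvement.
Colin earns 2; deviating to Right yields 13 — a strict improvement.
Both Rose and Colin have strictly profitable deviations.

Both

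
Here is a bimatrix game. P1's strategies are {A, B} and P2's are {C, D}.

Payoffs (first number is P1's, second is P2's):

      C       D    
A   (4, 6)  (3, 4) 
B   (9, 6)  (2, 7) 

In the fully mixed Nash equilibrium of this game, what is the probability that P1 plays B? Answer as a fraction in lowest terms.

2/3

Let r be the probability that P1 plays A. In a completely mixed equilibrium, P2 must be indifferent between C and D.
P2's expected payoff from C is 6r + 6(1−r); from D it is 4r + 7(1−r).
Setting these equal: 6 = −3r + 7, so r = 1/3.
Therefore P1 plays B with probability 1 − 1/3 = 2/3.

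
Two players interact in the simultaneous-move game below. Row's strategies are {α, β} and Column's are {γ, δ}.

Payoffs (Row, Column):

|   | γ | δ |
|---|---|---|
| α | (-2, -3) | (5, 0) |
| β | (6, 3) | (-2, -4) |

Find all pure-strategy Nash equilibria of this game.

(α, δ) and (β, γ)

(α, γ): Row prefers β (6 > -2); Column prefers δ (0 > -3) — not an equilibrium.
(α, δ): Row gets 5 ≥ -2 from β, and Column gets 0 ≥ -3 from γ — Nash equilibrium.
(β, γ): Row gets 6 ≥ -2 from α, and Column gets 3 ≥ -4 from δ — Nash equilibrium.
(β, δ): Row prefers α (5 > -2); Column prefers γ (3 > -4) — not an equilibrium.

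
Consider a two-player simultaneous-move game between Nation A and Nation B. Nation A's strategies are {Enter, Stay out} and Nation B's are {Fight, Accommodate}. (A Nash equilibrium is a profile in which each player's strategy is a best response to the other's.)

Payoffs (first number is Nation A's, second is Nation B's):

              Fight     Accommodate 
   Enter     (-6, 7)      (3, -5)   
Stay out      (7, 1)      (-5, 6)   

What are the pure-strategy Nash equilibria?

none

(Enter, Fight): Nation A prefers Stay out (7 > -6) — not an equilibrium.
(Enter, Accommodate): Nation B prefers Fight (7 > -5) — not an equilibrium.
(Stay out, Fight): Nation B prefers Accommodate (6 > 1) — not an equilibrium.
(Stay out, Accommodate): Nation A prefers Enter (3 > -5) — not an equilibrium.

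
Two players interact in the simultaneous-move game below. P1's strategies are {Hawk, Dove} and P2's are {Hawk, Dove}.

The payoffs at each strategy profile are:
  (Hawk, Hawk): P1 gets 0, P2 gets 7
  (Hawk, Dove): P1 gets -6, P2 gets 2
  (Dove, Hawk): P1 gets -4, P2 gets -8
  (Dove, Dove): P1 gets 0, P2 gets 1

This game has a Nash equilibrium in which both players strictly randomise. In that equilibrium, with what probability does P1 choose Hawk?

9/14

Let x be the probability that P1 plays Hawk. In a completely mixed equilibrium, P2 must be indifferent between Hawk and Dove.
P2's expected payoff from Hawk is 7x − 8(1−x); from Dove it is 2x + (1−x).
Setting these equal: 15x − 8 = x + 1, so x = 9/14.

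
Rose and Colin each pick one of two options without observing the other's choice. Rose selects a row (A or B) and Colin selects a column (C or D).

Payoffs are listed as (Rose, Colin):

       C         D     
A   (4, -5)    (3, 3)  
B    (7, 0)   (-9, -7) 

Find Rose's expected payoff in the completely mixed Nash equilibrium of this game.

19/5

First find y, the probability Colin plays C, from Rose's indifference between A and B: 4y + 3(1−y) = 7y − 9(1−y), giving y = 4/5.
Since Rose is indifferent in equilibrium, Rose's expected payoff equals the payoff from either row against (4/5, 1/5). Using A: 4(4/5) + 3(1/5) = 19/5.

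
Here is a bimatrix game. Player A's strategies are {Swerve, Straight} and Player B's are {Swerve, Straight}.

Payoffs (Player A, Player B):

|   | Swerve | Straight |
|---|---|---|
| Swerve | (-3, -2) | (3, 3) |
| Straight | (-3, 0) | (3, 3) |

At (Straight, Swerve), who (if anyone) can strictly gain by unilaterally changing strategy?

Player B

Player A at (Straight, Swerve) earns -3; deviating to Swerve yields -3 — not better.
Player B earns 0; deviating to Straight yields 3 — a strict improvement.
Only Player B has a strictly profitable deviation.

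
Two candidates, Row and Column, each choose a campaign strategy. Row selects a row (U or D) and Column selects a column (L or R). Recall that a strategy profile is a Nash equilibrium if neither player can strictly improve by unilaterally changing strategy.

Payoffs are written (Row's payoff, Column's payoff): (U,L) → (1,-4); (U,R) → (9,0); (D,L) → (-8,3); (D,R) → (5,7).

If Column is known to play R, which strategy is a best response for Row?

Against R, Row earns 9 from U and 5 from D.
So U is the best response.

U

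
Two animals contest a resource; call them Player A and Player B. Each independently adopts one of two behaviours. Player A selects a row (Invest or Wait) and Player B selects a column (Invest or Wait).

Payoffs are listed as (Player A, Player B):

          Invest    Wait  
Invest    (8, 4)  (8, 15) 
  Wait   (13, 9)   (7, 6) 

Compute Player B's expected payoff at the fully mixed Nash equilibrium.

First find p, the probability Player A plays Invest, from Player B's indifference between Invest and Wait: 4p + 9(1−p) = 15p + 6(1−p), giving p = 3/14.
Since Player B is indifferent in equilibrium, Player B's expected payoff equals the payoff from either column against (3/14, 11/14). Using Invest: 4(3/14) + 9(11/14) = 111/14.

111/14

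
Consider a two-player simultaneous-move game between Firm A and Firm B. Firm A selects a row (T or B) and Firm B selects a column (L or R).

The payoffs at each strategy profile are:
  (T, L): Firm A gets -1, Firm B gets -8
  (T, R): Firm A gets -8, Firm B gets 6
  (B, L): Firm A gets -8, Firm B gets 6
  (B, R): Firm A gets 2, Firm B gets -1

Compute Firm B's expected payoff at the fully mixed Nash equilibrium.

First find x, the probability Firm A plays T, from Firm B's indifference between L and R: −8x + 6(1−x) = 6x − (1−x), giving x = 1/3.
Since Firm B is indifferent in equilibrium, Firm B's expected payoff equals the payoff from either column against (1/3, 2/3). Using L: −8(1/3) + 6(2/3) = 4/3.

4/3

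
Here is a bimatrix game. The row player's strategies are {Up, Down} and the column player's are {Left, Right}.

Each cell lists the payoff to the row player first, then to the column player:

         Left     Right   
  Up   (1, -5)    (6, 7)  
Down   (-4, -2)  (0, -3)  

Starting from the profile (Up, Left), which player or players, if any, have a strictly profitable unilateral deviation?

The column player

The row player at (Up, Left) earns 1; deviating to Down yields -4 — not better.
The column player earns -5; deviating to Right yields 7 — a strict improvement.
Only the column player has a strictly profitable deviation.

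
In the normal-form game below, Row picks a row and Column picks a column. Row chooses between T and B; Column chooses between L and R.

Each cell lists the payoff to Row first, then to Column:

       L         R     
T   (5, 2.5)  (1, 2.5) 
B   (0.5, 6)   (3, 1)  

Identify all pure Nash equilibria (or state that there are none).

(T, L)

(T, L): Row gets 5 ≥ 0.5 from B, and Column gets 2.5 ≥ 2.5 from R — Nash equilibrium.
(T, R): Row prefers B (3 > 1) — not an equilibrium.
(B, L): Row prefers T (5 > 0.5) — not an equilibrium.
(B, R): Column prefers L (6 > 1) — not an equilibrium.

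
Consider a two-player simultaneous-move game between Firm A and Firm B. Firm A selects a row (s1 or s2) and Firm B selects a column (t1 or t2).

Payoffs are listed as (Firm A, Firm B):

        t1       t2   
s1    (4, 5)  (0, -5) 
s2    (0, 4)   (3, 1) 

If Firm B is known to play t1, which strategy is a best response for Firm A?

s1

Against t1, Firm A earns 4 from s1 and 0 from s2.
So s1 is the best response.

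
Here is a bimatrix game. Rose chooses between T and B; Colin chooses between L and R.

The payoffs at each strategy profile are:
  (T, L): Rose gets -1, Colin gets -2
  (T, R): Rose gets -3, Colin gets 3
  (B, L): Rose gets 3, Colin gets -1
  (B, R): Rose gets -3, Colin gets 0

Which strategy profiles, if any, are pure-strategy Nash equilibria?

(T, R) and (B, R)

(T, L): Rose prefers B (3 > -1); Colin prefers R (3 > -2) — not an equilibrium.
(T, R): Rose gets -3 ≥ -3 from B, and Colin gets 3 ≥ -2 from L — Nash equilibrium.
(B, L): Colin prefers R (0 > -1) — not an equilibrium.
(B, R): Rose gets -3 ≥ -3 from T, and Colin gets 0 ≥ -1 from L — Nash equilibrium.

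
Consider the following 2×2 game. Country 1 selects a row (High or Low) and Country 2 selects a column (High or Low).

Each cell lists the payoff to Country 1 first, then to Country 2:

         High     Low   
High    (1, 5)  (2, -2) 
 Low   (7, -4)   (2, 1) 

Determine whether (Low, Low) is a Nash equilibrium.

Yes

At (Low, Low), Country 1 earns 2; switching to High would give 2, so Country 1 has no profitable deviation.
Country 2 earns 1; switching to High would give -4, so Country 2 has no profitable deviation.
Neither player can gain by a unilateral deviation, so this profile is a Nash equilibrium.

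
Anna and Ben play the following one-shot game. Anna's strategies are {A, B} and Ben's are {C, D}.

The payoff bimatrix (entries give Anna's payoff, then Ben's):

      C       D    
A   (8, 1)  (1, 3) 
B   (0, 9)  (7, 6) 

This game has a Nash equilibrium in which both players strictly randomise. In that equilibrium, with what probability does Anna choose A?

3/5

Let r be the probability that Anna plays A. In a completely mixed equilibrium, Ben must be indifferent between C and D.
Ben's expected payoff from C is r + 9(1−r); from D it is 3r + 6(1−r).
Setting these equal: −8r + 9 = −3r + 6, so r = 3/5.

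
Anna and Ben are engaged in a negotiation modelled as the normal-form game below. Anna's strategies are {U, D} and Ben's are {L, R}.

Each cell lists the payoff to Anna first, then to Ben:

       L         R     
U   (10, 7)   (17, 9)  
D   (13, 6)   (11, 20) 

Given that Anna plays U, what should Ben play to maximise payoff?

R

Against U, Ben earns 7 from L and 9 from R.
So R is the best response.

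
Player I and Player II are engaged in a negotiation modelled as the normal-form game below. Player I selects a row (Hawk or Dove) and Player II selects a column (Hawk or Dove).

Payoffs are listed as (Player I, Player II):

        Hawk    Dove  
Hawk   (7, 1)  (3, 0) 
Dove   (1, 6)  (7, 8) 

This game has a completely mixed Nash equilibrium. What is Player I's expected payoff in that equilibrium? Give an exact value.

First find y, the probability Player II plays Hawk, from Player I's indifference between Hawk and Dove: 7y + 3(1−y) = y + 7(1−y), giving y = 2/5.
Since Player I is indifferent in equilibrium, Player I's expected payoff equals the payoff from either row against (2/5, 3/5). Using Hawk: 7(2/5) + 3(3/5) = 23/5.

23/5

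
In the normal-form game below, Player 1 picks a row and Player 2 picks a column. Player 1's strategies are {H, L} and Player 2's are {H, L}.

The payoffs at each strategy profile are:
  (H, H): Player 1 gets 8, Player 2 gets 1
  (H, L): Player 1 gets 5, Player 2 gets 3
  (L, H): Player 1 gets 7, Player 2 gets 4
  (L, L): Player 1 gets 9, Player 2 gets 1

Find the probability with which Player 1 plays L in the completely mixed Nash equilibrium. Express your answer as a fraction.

2/5

Let x be the probability that Player 1 plays H. In a completely mixed equilibrium, Player 2 must be indifferent between H and L.
Player 2's expected payoff from H is x + 4(1−x); from L it is 3x + (1−x).
Setting these equal: −3x + 4 = 2x + 1, so x = 3/5.
Therefore Player 1 plays L with probability 1 − 3/5 = 2/5.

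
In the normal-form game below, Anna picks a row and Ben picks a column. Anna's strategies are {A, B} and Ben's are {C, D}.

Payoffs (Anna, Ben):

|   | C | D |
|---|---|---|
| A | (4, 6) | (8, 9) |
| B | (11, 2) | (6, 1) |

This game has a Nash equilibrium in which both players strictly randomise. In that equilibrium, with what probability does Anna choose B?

3/4

Let x be the probability that Anna plays A. In a completely mixed equilibrium, Ben must be indifferent between C and D.
Ben's expected payoff from C is 6x + 2(1−x); from D it is 9x + (1−x).
Setting these equal: 4x + 2 = 8x + 1, so x = 1/4.
Therefore Anna plays B with probability 1 − 1/4 = 3/4.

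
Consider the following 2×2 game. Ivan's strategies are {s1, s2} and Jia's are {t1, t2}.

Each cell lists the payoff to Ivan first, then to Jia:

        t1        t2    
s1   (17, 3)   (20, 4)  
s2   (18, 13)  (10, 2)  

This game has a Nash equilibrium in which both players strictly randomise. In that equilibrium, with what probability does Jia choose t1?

10/11

Let c be the probability that Jia plays t1. In a completely mixed equilibrium, Ivan must be indifferent between s1 and s2.
Ivan's expected payoff from s1 is 17c + 20(1−c); from s2 it is 18c + 10(1−c).
Setting these equal: −3c + 20 = 8c + 10, so c = 10/11.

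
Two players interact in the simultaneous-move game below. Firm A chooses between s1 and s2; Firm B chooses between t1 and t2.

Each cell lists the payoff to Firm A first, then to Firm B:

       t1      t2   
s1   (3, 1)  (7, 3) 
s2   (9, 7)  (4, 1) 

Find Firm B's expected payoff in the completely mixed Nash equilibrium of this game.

5/2

First find p, the probability Firm A plays s1, from Firm B's indifference between t1 and t2: p + 7(1−p) = 3p + (1−p), giving p = 3/4.
Since Firm B is indifferent in equilibrium, Firm B's expected payoff equals the payoff from either column against (3/4, 1/4). Using t1: (3/4) + 7(1/4) = 5/2.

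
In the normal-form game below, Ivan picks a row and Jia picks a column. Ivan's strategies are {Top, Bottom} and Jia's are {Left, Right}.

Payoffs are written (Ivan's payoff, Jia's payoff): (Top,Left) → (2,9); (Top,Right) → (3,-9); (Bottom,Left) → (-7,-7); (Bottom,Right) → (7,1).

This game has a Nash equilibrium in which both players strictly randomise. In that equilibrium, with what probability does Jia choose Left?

4/13

Let c be the probability that Jia plays Left. In a completely mixed equilibrium, Ivan must be indifferent between Top and Bottom.
Ivan's expected payoff from Top is 2c + 3(1−c); from Bottom it is −7c + 7(1−c).
Setting these equal: −c + 3 = −14c + 7, so c = 4/13.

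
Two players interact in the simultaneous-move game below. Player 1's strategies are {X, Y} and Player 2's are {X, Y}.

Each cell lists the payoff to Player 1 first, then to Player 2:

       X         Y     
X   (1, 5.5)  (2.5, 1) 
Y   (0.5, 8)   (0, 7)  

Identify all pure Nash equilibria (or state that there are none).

(X, X): Player 1 gets 1 ≥ 0.5 from Y, and Player 2 gets 5.5 ≥ 1 from Y — Nash equilibrium.
(X, Y): Player 2 prefers X (5.5 > 1) — not an equilibrium.
(Y, X): Player 1 prefers X (1 > 0.5) — not an equilibrium.
(Y, Y): Player 1 prefers X (2.5 > 0); Player 2 prefers X (8 > 7) — not an equilibrium.

(X, X)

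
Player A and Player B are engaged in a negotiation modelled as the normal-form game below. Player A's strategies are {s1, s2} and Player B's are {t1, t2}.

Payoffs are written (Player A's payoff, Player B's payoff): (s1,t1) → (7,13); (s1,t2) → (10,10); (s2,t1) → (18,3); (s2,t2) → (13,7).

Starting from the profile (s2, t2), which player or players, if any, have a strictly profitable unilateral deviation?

Neither

Player A at (s2, t2) earns 13; deviating to s1 yields 10 — not better.
Player B earns 7; deviating to t1 yields 3 — not better.
Neither player can strictly improve; the profile is a Nash equilibrium.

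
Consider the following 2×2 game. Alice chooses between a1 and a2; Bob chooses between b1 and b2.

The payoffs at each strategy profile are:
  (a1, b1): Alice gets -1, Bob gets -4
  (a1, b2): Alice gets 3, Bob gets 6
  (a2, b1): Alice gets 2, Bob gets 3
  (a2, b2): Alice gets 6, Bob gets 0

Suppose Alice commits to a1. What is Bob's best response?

b2

Against a1, Bob earns -4 from b1 and 6 from b2.
So b2 is the best response.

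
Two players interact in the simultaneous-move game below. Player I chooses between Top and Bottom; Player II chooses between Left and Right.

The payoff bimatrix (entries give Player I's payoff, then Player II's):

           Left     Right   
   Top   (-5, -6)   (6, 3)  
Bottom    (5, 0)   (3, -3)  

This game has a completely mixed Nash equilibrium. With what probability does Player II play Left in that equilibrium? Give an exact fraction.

Let y be the probability that Player II plays Left. In a completely mixed equilibrium, Player I must be indifferent between Top and Bottom.
Player I's expected payoff from Top is −5y + 6(1−y); from Bottom it is 5y + 3(1−y).
Setting these equal: −11y + 6 = 2y + 3, so y = 3/13.

3/13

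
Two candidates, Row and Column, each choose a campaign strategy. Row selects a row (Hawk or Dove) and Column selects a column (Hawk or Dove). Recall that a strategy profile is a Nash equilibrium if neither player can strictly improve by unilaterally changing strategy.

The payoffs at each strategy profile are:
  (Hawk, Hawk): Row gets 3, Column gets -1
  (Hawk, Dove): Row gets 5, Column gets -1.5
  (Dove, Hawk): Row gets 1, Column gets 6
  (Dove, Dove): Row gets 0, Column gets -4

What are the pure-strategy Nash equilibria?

(Hawk, Hawk)

(Hawk, Hawk): Row gets 3 ≥ 1 from Dove, and Column gets -1 ≥ -1.5 from Dove — Nash equilibrium.
(Hawk, Dove): Column prefers Hawk (-1 > -1.5) — not an equilibrium.
(Dove, Hawk): Row prefers Hawk (3 > 1) — not an equilibrium.
(Dove, Dove): Row prefers Hawk (5 > 0); Column prefers Hawk (6 > -4) — not an equilibrium.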